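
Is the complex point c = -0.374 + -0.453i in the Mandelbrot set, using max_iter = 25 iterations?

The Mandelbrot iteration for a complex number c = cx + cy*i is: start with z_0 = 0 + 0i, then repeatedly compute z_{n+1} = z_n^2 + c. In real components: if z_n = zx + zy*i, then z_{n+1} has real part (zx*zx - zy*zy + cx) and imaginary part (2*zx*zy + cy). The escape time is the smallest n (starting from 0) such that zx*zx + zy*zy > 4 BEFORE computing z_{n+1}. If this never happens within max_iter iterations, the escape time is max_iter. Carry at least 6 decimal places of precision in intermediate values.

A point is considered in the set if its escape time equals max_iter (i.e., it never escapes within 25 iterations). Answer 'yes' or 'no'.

Answer: yes

Derivation:
z_0 = 0 + 0i, c = -0.3740 + -0.4530i
Iter 1: z = -0.3740 + -0.4530i, |z|^2 = 0.3451
Iter 2: z = -0.4393 + -0.1142i, |z|^2 = 0.2060
Iter 3: z = -0.1940 + -0.3527i, |z|^2 = 0.1620
Iter 4: z = -0.4608 + -0.3161i, |z|^2 = 0.3122
Iter 5: z = -0.2617 + -0.1617i, |z|^2 = 0.0946
Iter 6: z = -0.3317 + -0.3684i, |z|^2 = 0.2457
Iter 7: z = -0.3997 + -0.2086i, |z|^2 = 0.2033
Iter 8: z = -0.2578 + -0.2862i, |z|^2 = 0.1484
Iter 9: z = -0.3895 + -0.3054i, |z|^2 = 0.2450
Iter 10: z = -0.3156 + -0.2151i, |z|^2 = 0.1459
Iter 11: z = -0.3207 + -0.3172i, |z|^2 = 0.2035
Iter 12: z = -0.3718 + -0.2495i, |z|^2 = 0.2005
Iter 13: z = -0.2980 + -0.2674i, |z|^2 = 0.1603
Iter 14: z = -0.3567 + -0.2936i, |z|^2 = 0.2134
Iter 15: z = -0.3330 + -0.2435i, |z|^2 = 0.1702
Iter 16: z = -0.3224 + -0.2908i, |z|^2 = 0.1885
Iter 17: z = -0.3546 + -0.2655i, |z|^2 = 0.1962
Iter 18: z = -0.3187 + -0.2647i, |z|^2 = 0.1717
Iter 19: z = -0.3425 + -0.2842i, |z|^2 = 0.1981
Iter 20: z = -0.3375 + -0.2583i, |z|^2 = 0.1806
Iter 21: z = -0.3268 + -0.2787i, |z|^2 = 0.1845
Iter 22: z = -0.3448 + -0.2709i, |z|^2 = 0.1923
Iter 23: z = -0.3284 + -0.2662i, |z|^2 = 0.1787
Iter 24: z = -0.3370 + -0.2781i, |z|^2 = 0.1909
Did not escape in 25 iterations → in set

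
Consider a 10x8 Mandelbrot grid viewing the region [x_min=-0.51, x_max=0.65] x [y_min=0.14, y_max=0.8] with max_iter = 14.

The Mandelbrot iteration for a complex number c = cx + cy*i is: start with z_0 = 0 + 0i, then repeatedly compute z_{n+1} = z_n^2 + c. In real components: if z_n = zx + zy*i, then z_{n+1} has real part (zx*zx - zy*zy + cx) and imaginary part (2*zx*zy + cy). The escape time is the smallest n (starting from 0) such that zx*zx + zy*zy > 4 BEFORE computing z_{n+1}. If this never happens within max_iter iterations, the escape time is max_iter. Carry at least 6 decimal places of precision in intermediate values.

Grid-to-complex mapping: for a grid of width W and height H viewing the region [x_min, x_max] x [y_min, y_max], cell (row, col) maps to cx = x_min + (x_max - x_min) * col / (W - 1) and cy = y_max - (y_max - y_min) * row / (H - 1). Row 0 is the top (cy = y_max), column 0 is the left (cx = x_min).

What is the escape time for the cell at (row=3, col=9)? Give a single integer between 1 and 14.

z_0 = 0 + 0i, c = 0.6500 + 0.5171i
Iter 1: z = 0.6500 + 0.5171i, |z|^2 = 0.6899
Iter 2: z = 0.8051 + 1.1894i, |z|^2 = 2.0629
Iter 3: z = -0.1166 + 2.4323i, |z|^2 = 5.9296
Escaped at iteration 3

Answer: 3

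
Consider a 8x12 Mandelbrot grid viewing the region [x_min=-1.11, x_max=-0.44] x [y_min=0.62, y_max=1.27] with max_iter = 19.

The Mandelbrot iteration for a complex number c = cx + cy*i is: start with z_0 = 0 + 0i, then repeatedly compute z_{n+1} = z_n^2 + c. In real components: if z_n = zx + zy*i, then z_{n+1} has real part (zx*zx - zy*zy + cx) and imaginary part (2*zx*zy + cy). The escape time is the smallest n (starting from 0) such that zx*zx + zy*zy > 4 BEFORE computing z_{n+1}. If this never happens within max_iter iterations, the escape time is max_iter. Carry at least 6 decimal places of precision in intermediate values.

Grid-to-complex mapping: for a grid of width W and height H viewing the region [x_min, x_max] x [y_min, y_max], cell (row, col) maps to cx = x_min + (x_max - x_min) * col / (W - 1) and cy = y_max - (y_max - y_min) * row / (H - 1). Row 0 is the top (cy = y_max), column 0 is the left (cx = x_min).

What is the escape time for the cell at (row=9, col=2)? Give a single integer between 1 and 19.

z_0 = 0 + 0i, c = -0.9186 + 0.7382i
Iter 1: z = -0.9186 + 0.7382i, |z|^2 = 1.3887
Iter 2: z = -0.6197 + -0.6180i, |z|^2 = 0.7659
Iter 3: z = -0.9164 + 1.5041i, |z|^2 = 3.1021
Iter 4: z = -2.3411 + -2.0186i, |z|^2 = 9.5552
Escaped at iteration 4

Answer: 4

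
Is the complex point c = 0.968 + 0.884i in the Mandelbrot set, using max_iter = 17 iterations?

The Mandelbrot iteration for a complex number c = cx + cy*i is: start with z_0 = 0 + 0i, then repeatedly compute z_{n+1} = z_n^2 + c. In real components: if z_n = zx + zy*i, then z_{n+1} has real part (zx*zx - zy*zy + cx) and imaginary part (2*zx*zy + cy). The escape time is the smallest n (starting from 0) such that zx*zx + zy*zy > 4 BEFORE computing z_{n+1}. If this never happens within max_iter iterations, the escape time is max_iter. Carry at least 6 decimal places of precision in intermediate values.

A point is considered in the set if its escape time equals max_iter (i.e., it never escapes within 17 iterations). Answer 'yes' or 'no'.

Answer: no

Derivation:
z_0 = 0 + 0i, c = 0.9680 + 0.8840i
Iter 1: z = 0.9680 + 0.8840i, |z|^2 = 1.7185
Iter 2: z = 1.1236 + 2.5954i, |z|^2 = 7.9986
Escaped at iteration 2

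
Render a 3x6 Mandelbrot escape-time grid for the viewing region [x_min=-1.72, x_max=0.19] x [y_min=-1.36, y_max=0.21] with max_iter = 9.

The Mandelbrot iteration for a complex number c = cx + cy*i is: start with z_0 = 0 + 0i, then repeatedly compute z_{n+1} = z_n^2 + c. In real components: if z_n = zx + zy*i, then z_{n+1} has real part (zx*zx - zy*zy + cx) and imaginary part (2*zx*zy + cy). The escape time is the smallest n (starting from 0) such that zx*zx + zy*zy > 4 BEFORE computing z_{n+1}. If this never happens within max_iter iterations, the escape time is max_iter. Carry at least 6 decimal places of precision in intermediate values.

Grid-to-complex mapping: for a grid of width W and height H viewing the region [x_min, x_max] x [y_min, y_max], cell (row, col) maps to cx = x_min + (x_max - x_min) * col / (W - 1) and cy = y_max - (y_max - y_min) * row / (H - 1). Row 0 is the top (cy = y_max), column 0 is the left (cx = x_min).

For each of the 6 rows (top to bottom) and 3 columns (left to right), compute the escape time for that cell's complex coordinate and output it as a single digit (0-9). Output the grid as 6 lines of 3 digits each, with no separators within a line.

Answer: 499
599
389
346
134
122

Derivation:
(row=0, col=0): c = -1.7200 + 0.2100i → escape time 4
(row=0, col=1): c = -0.7650 + 0.2100i → escape time 9
(row=0, col=2): c = 0.1900 + 0.2100i → escape time 9
(row=1, col=0): c = -1.7200 + -0.1040i → escape time 5
(row=1, col=1): c = -0.7650 + -0.1040i → escape time 9
(row=1, col=2): c = 0.1900 + -0.1040i → escape time 9
(row=2, col=0): c = -1.7200 + -0.4180i → escape time 3
(row=2, col=1): c = -0.7650 + -0.4180i → escape time 8
(row=2, col=2): c = 0.1900 + -0.4180i → escape time 9
(row=3, col=0): c = -1.7200 + -0.7320i → escape time 3
(row=3, col=1): c = -0.7650 + -0.7320i → escape time 4
(row=3, col=2): c = 0.1900 + -0.7320i → escape time 6
(row=4, col=0): c = -1.7200 + -1.0460i → escape time 1
(row=4, col=1): c = -0.7650 + -1.0460i → escape time 3
(row=4, col=2): c = 0.1900 + -1.0460i → escape time 4
(row=5, col=0): c = -1.7200 + -1.3600i → escape time 1
(row=5, col=1): c = -0.7650 + -1.3600i → escape time 2
(row=5, col=2): c = 0.1900 + -1.3600i → escape time 2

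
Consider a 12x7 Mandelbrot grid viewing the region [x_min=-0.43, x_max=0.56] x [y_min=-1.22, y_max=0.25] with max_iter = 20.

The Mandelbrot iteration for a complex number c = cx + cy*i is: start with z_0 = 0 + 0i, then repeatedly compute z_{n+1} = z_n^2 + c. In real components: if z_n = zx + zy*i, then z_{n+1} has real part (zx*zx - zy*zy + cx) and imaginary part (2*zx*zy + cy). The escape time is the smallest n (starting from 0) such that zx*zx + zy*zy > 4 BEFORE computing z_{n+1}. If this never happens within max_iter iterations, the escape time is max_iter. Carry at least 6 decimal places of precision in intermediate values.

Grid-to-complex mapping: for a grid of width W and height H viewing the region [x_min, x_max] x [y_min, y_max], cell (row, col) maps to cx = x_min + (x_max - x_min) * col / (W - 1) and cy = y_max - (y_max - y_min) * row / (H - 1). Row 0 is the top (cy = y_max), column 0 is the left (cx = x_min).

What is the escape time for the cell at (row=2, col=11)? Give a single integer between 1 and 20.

Answer: 4

Derivation:
z_0 = 0 + 0i, c = 0.5600 + -0.2400i
Iter 1: z = 0.5600 + -0.2400i, |z|^2 = 0.3712
Iter 2: z = 0.8160 + -0.5088i, |z|^2 = 0.9247
Iter 3: z = 0.9670 + -1.0704i, |z|^2 = 2.0807
Iter 4: z = 0.3494 + -2.3100i, |z|^2 = 5.4583
Escaped at iteration 4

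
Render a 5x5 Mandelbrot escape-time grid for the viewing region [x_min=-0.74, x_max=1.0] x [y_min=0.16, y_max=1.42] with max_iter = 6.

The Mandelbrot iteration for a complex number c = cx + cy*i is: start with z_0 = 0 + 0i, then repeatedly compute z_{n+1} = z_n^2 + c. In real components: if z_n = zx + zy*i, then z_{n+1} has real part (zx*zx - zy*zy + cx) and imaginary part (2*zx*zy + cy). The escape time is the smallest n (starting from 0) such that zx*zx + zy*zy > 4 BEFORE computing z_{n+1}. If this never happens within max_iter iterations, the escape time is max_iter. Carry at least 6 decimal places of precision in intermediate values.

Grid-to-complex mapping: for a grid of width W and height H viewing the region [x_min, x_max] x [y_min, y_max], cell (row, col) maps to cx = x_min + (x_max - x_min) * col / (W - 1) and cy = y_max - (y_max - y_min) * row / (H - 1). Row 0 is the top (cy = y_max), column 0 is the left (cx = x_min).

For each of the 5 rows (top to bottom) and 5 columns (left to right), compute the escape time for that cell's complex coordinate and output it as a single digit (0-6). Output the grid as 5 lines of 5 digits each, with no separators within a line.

Answer: 22222
34422
46632
66642
66642

Derivation:
(row=0, col=0): c = -0.7400 + 1.4200i → escape time 2
(row=0, col=1): c = -0.3050 + 1.4200i → escape time 2
(row=0, col=2): c = 0.1300 + 1.4200i → escape time 2
(row=0, col=3): c = 0.5650 + 1.4200i → escape time 2
(row=0, col=4): c = 1.0000 + 1.4200i → escape time 2
(row=1, col=0): c = -0.7400 + 1.1050i → escape time 3
(row=1, col=1): c = -0.3050 + 1.1050i → escape time 4
(row=1, col=2): c = 0.1300 + 1.1050i → escape time 4
(row=1, col=3): c = 0.5650 + 1.1050i → escape time 2
(row=1, col=4): c = 1.0000 + 1.1050i → escape time 2
(row=2, col=0): c = -0.7400 + 0.7900i → escape time 4
(row=2, col=1): c = -0.3050 + 0.7900i → escape time 6
(row=2, col=2): c = 0.1300 + 0.7900i → escape time 6
(row=2, col=3): c = 0.5650 + 0.7900i → escape time 3
(row=2, col=4): c = 1.0000 + 0.7900i → escape time 2
(row=3, col=0): c = -0.7400 + 0.4750i → escape time 6
(row=3, col=1): c = -0.3050 + 0.4750i → escape time 6
(row=3, col=2): c = 0.1300 + 0.4750i → escape time 6
(row=3, col=3): c = 0.5650 + 0.4750i → escape time 4
(row=3, col=4): c = 1.0000 + 0.4750i → escape time 2
(row=4, col=0): c = -0.7400 + 0.1600i → escape time 6
(row=4, col=1): c = -0.3050 + 0.1600i → escape time 6
(row=4, col=2): c = 0.1300 + 0.1600i → escape time 6
(row=4, col=3): c = 0.5650 + 0.1600i → escape time 4
(row=4, col=4): c = 1.0000 + 0.1600i → escape time 2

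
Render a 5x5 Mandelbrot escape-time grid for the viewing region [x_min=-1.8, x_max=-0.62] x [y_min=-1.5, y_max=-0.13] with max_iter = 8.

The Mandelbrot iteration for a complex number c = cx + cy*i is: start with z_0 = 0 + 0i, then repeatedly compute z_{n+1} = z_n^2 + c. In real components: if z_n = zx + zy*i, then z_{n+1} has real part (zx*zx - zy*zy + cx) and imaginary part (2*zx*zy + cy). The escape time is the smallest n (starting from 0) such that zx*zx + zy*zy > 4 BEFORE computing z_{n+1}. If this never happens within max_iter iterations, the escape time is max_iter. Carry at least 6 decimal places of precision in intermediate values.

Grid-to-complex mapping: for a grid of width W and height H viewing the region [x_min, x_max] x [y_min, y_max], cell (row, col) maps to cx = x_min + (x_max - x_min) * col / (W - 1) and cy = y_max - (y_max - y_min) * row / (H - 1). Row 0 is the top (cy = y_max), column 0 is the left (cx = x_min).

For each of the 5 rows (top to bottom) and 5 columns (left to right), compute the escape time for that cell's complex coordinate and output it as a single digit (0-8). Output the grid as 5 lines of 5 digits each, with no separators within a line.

(row=0, col=0): c = -1.8000 + -0.1300i → escape time 4
(row=0, col=1): c = -1.5050 + -0.1300i → escape time 6
(row=0, col=2): c = -1.2100 + -0.1300i → escape time 8
(row=0, col=3): c = -0.9150 + -0.1300i → escape time 8
(row=0, col=4): c = -0.6200 + -0.1300i → escape time 8
(row=1, col=0): c = -1.8000 + -0.4725i → escape time 3
(row=1, col=1): c = -1.5050 + -0.4725i → escape time 3
(row=1, col=2): c = -1.2100 + -0.4725i → escape time 5
(row=1, col=3): c = -0.9150 + -0.4725i → escape time 5
(row=1, col=4): c = -0.6200 + -0.4725i → escape time 8
(row=2, col=0): c = -1.8000 + -0.8150i → escape time 2
(row=2, col=1): c = -1.5050 + -0.8150i → escape time 3
(row=2, col=2): c = -1.2100 + -0.8150i → escape time 3
(row=2, col=3): c = -0.9150 + -0.8150i → escape time 4
(row=2, col=4): c = -0.6200 + -0.8150i → escape time 4
(row=3, col=0): c = -1.8000 + -1.1575i → escape time 1
(row=3, col=1): c = -1.5050 + -1.1575i → escape time 2
(row=3, col=2): c = -1.2100 + -1.1575i → escape time 3
(row=3, col=3): c = -0.9150 + -1.1575i → escape time 3
(row=3, col=4): c = -0.6200 + -1.1575i → escape time 3
(row=4, col=0): c = -1.8000 + -1.5000i → escape time 1
(row=4, col=1): c = -1.5050 + -1.5000i → escape time 1
(row=4, col=2): c = -1.2100 + -1.5000i → escape time 2
(row=4, col=3): c = -0.9150 + -1.5000i → escape time 2
(row=4, col=4): c = -0.6200 + -1.5000i → escape time 2

Answer: 46888
33558
23344
12333
11222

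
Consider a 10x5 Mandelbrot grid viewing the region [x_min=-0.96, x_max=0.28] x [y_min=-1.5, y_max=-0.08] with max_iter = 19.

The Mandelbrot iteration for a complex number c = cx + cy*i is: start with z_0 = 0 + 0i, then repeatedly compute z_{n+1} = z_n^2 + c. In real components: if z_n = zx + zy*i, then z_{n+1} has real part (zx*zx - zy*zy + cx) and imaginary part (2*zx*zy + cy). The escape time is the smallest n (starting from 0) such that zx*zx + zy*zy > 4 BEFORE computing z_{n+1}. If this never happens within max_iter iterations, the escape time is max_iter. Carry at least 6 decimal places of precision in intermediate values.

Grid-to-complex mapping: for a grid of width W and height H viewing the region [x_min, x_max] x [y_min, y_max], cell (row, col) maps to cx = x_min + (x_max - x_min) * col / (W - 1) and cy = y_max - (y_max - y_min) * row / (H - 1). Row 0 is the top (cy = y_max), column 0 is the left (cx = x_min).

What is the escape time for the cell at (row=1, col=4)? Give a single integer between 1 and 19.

Answer: 19

Derivation:
z_0 = 0 + 0i, c = -0.4089 + -0.4350i
Iter 1: z = -0.4089 + -0.4350i, |z|^2 = 0.3564
Iter 2: z = -0.4309 + -0.0793i, |z|^2 = 0.1920
Iter 3: z = -0.2295 + -0.3667i, |z|^2 = 0.1871
Iter 4: z = -0.4907 + -0.2667i, |z|^2 = 0.3119
Iter 5: z = -0.2392 + -0.1733i, |z|^2 = 0.0873
Iter 6: z = -0.3817 + -0.3521i, |z|^2 = 0.2696
Iter 7: z = -0.3872 + -0.1662i, |z|^2 = 0.1775
Iter 8: z = -0.2866 + -0.3063i, |z|^2 = 0.1759
Iter 9: z = -0.4205 + -0.2594i, |z|^2 = 0.2442
Iter 10: z = -0.2993 + -0.2168i, |z|^2 = 0.1366
Iter 11: z = -0.3663 + -0.3052i, |z|^2 = 0.2273
Iter 12: z = -0.3679 + -0.2114i, |z|^2 = 0.1800
Iter 13: z = -0.3182 + -0.2795i, |z|^2 = 0.1794
Iter 14: z = -0.3857 + -0.2571i, |z|^2 = 0.2149
Iter 15: z = -0.3262 + -0.2366i, |z|^2 = 0.1624
Iter 16: z = -0.3585 + -0.2806i, |z|^2 = 0.2072
Iter 17: z = -0.3591 + -0.2338i, |z|^2 = 0.1837
Iter 18: z = -0.3346 + -0.2670i, |z|^2 = 0.1833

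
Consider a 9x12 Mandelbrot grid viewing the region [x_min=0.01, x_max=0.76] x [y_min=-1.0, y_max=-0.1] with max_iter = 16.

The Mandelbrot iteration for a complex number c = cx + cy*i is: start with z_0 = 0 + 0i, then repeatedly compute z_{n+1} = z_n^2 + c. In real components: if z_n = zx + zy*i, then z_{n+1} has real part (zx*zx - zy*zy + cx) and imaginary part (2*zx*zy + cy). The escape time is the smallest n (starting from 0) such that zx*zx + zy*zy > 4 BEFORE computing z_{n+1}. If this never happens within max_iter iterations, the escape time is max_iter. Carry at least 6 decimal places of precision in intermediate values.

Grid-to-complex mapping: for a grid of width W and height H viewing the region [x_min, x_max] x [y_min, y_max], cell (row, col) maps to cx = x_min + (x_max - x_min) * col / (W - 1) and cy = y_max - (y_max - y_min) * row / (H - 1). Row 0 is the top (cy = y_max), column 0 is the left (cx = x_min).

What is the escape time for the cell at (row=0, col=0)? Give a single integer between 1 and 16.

z_0 = 0 + 0i, c = 0.0100 + -0.1000i
Iter 1: z = 0.0100 + -0.1000i, |z|^2 = 0.0101
Iter 2: z = 0.0001 + -0.1020i, |z|^2 = 0.0104
Iter 3: z = -0.0004 + -0.1000i, |z|^2 = 0.0100
Iter 4: z = -0.0000 + -0.0999i, |z|^2 = 0.0100
Iter 5: z = 0.0000 + -0.1000i, |z|^2 = 0.0100
Iter 6: z = 0.0000 + -0.1000i, |z|^2 = 0.0100
Iter 7: z = -0.0000 + -0.1000i, |z|^2 = 0.0100
Iter 8: z = -0.0000 + -0.1000i, |z|^2 = 0.0100
Iter 9: z = 0.0000 + -0.1000i, |z|^2 = 0.0100
Iter 10: z = 0.0000 + -0.1000i, |z|^2 = 0.0100
Iter 11: z = -0.0000 + -0.1000i, |z|^2 = 0.0100
Iter 12: z = -0.0000 + -0.1000i, |z|^2 = 0.0100
Iter 13: z = 0.0000 + -0.1000i, |z|^2 = 0.0100
Iter 14: z = 0.0000 + -0.1000i, |z|^2 = 0.0100
Iter 15: z = -0.0000 + -0.1000i, |z|^2 = 0.0100

Answer: 16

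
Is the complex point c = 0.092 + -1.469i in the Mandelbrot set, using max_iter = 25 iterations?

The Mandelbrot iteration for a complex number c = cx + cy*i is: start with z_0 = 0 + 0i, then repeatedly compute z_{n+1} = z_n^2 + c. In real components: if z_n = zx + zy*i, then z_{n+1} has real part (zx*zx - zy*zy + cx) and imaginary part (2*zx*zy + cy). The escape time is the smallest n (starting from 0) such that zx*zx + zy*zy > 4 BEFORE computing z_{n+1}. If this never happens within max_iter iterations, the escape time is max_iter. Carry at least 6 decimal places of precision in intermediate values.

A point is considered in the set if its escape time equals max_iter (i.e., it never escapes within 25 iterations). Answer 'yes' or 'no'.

z_0 = 0 + 0i, c = 0.0920 + -1.4690i
Iter 1: z = 0.0920 + -1.4690i, |z|^2 = 2.1664
Iter 2: z = -2.0575 + -1.7393i, |z|^2 = 7.2584
Escaped at iteration 2

Answer: no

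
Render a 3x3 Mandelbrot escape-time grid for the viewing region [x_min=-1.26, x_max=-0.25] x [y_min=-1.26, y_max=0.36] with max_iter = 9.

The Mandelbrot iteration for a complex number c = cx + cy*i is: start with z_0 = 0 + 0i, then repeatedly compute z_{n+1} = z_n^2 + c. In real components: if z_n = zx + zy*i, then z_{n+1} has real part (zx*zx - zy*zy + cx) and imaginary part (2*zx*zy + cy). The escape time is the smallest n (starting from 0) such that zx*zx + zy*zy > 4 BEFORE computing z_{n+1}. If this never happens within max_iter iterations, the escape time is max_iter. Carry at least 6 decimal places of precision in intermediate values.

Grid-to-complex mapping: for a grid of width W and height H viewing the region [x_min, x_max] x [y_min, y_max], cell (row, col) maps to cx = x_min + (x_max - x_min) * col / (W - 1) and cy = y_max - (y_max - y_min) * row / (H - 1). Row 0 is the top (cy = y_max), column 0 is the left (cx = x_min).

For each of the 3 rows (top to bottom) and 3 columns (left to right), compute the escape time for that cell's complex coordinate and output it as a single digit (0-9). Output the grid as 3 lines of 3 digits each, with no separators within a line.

Answer: 999
679
233

Derivation:
(row=0, col=0): c = -1.2600 + 0.3600i → escape time 9
(row=0, col=1): c = -0.7550 + 0.3600i → escape time 9
(row=0, col=2): c = -0.2500 + 0.3600i → escape time 9
(row=1, col=0): c = -1.2600 + -0.4500i → escape time 6
(row=1, col=1): c = -0.7550 + -0.4500i → escape time 7
(row=1, col=2): c = -0.2500 + -0.4500i → escape time 9
(row=2, col=0): c = -1.2600 + -1.2600i → escape time 2
(row=2, col=1): c = -0.7550 + -1.2600i → escape time 3
(row=2, col=2): c = -0.2500 + -1.2600i → escape time 3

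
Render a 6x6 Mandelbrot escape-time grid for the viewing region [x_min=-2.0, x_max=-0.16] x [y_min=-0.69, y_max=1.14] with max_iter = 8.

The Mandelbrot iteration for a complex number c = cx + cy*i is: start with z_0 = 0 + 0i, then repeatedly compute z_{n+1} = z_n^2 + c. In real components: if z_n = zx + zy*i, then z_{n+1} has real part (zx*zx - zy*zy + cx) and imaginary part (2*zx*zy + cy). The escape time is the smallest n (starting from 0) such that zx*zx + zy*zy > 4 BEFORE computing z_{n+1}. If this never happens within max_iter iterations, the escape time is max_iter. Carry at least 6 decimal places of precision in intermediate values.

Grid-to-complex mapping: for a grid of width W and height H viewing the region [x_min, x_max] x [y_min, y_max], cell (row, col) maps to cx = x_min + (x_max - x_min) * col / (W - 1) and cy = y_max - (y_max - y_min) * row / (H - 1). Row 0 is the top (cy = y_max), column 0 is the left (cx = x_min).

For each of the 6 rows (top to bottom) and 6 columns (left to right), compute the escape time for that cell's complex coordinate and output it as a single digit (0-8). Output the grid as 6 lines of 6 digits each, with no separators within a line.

Answer: 123335
133468
138788
178888
148888
133488

Derivation:
(row=0, col=0): c = -2.0000 + 1.1400i → escape time 1
(row=0, col=1): c = -1.6320 + 1.1400i → escape time 2
(row=0, col=2): c = -1.2640 + 1.1400i → escape time 3
(row=0, col=3): c = -0.8960 + 1.1400i → escape time 3
(row=0, col=4): c = -0.5280 + 1.1400i → escape time 3
(row=0, col=5): c = -0.1600 + 1.1400i → escape time 5
(row=1, col=0): c = -2.0000 + 0.7740i → escape time 1
(row=1, col=1): c = -1.6320 + 0.7740i → escape time 3
(row=1, col=2): c = -1.2640 + 0.7740i → escape time 3
(row=1, col=3): c = -0.8960 + 0.7740i → escape time 4
(row=1, col=4): c = -0.5280 + 0.7740i → escape time 6
(row=1, col=5): c = -0.1600 + 0.7740i → escape time 8
(row=2, col=0): c = -2.0000 + 0.4080i → escape time 1
(row=2, col=1): c = -1.6320 + 0.4080i → escape time 3
(row=2, col=2): c = -1.2640 + 0.4080i → escape time 8
(row=2, col=3): c = -0.8960 + 0.4080i → escape time 7
(row=2, col=4): c = -0.5280 + 0.4080i → escape time 8
(row=2, col=5): c = -0.1600 + 0.4080i → escape time 8
(row=3, col=0): c = -2.0000 + 0.0420i → escape time 1
(row=3, col=1): c = -1.6320 + 0.0420i → escape time 7
(row=3, col=2): c = -1.2640 + 0.0420i → escape time 8
(row=3, col=3): c = -0.8960 + 0.0420i → escape time 8
(row=3, col=4): c = -0.5280 + 0.0420i → escape time 8
(row=3, col=5): c = -0.1600 + 0.0420i → escape time 8
(row=4, col=0): c = -2.0000 + -0.3240i → escape time 1
(row=4, col=1): c = -1.6320 + -0.3240i → escape time 4
(row=4, col=2): c = -1.2640 + -0.3240i → escape time 8
(row=4, col=3): c = -0.8960 + -0.3240i → escape time 8
(row=4, col=4): c = -0.5280 + -0.3240i → escape time 8
(row=4, col=5): c = -0.1600 + -0.3240i → escape time 8
(row=5, col=0): c = -2.0000 + -0.6900i → escape time 1
(row=5, col=1): c = -1.6320 + -0.6900i → escape time 3
(row=5, col=2): c = -1.2640 + -0.6900i → escape time 3
(row=5, col=3): c = -0.8960 + -0.6900i → escape time 4
(row=5, col=4): c = -0.5280 + -0.6900i → escape time 8
(row=5, col=5): c = -0.1600 + -0.6900i → escape time 8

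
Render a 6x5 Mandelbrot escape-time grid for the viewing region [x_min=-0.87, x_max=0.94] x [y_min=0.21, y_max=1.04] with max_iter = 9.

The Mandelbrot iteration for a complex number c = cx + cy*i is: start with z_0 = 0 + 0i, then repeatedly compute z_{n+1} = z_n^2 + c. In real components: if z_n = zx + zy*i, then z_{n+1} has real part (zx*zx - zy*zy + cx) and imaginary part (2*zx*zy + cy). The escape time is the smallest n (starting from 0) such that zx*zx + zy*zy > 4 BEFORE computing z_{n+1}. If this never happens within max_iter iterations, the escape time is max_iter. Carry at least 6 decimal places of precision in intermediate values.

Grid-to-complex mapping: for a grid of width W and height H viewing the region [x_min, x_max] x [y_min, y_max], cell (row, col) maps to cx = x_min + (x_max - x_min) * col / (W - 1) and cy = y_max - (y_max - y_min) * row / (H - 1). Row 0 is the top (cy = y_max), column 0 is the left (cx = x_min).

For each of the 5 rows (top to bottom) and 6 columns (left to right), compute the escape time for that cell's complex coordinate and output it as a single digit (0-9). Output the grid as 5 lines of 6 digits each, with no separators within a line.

(row=0, col=0): c = -0.8700 + 1.0400i → escape time 3
(row=0, col=1): c = -0.5080 + 1.0400i → escape time 4
(row=0, col=2): c = -0.1460 + 1.0400i → escape time 9
(row=0, col=3): c = 0.2160 + 1.0400i → escape time 4
(row=0, col=4): c = 0.5780 + 1.0400i → escape time 2
(row=0, col=5): c = 0.9400 + 1.0400i → escape time 2
(row=1, col=0): c = -0.8700 + 0.8325i → escape time 4
(row=1, col=1): c = -0.5080 + 0.8325i → escape time 5
(row=1, col=2): c = -0.1460 + 0.8325i → escape time 9
(row=1, col=3): c = 0.2160 + 0.8325i → escape time 5
(row=1, col=4): c = 0.5780 + 0.8325i → escape time 3
(row=1, col=5): c = 0.9400 + 0.8325i → escape time 2
(row=2, col=0): c = -0.8700 + 0.6250i → escape time 5
(row=2, col=1): c = -0.5080 + 0.6250i → escape time 9
(row=2, col=2): c = -0.1460 + 0.6250i → escape time 9
(row=2, col=3): c = 0.2160 + 0.6250i → escape time 9
(row=2, col=4): c = 0.5780 + 0.6250i → escape time 3
(row=2, col=5): c = 0.9400 + 0.6250i → escape time 2
(row=3, col=0): c = -0.8700 + 0.4175i → escape time 7
(row=3, col=1): c = -0.5080 + 0.4175i → escape time 9
(row=3, col=2): c = -0.1460 + 0.4175i → escape time 9
(row=3, col=3): c = 0.2160 + 0.4175i → escape time 9
(row=3, col=4): c = 0.5780 + 0.4175i → escape time 4
(row=3, col=5): c = 0.9400 + 0.4175i → escape time 2
(row=4, col=0): c = -0.8700 + 0.2100i → escape time 9
(row=4, col=1): c = -0.5080 + 0.2100i → escape time 9
(row=4, col=2): c = -0.1460 + 0.2100i → escape time 9
(row=4, col=3): c = 0.2160 + 0.2100i → escape time 9
(row=4, col=4): c = 0.5780 + 0.2100i → escape time 4
(row=4, col=5): c = 0.9400 + 0.2100i → escape time 3

Answer: 349422
459532
599932
799942
999943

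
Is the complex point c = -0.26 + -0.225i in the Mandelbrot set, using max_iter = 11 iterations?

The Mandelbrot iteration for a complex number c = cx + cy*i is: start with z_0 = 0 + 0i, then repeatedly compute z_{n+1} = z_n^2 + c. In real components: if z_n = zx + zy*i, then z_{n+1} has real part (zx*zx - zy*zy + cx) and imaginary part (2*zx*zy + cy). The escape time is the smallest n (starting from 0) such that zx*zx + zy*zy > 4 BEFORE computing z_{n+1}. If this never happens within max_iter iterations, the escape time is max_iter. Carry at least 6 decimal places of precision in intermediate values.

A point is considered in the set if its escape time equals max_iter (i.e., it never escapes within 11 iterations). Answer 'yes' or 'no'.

z_0 = 0 + 0i, c = -0.2600 + -0.2250i
Iter 1: z = -0.2600 + -0.2250i, |z|^2 = 0.1182
Iter 2: z = -0.2430 + -0.1080i, |z|^2 = 0.0707
Iter 3: z = -0.2126 + -0.1725i, |z|^2 = 0.0750
Iter 4: z = -0.2446 + -0.1516i, |z|^2 = 0.0828
Iter 5: z = -0.2232 + -0.1508i, |z|^2 = 0.0726
Iter 6: z = -0.2329 + -0.1577i, |z|^2 = 0.0791
Iter 7: z = -0.2306 + -0.1515i, |z|^2 = 0.0761
Iter 8: z = -0.2298 + -0.1551i, |z|^2 = 0.0769
Iter 9: z = -0.2313 + -0.1537i, |z|^2 = 0.0771
Iter 10: z = -0.2301 + -0.1539i, |z|^2 = 0.0767
Did not escape in 11 iterations → in set

Answer: yes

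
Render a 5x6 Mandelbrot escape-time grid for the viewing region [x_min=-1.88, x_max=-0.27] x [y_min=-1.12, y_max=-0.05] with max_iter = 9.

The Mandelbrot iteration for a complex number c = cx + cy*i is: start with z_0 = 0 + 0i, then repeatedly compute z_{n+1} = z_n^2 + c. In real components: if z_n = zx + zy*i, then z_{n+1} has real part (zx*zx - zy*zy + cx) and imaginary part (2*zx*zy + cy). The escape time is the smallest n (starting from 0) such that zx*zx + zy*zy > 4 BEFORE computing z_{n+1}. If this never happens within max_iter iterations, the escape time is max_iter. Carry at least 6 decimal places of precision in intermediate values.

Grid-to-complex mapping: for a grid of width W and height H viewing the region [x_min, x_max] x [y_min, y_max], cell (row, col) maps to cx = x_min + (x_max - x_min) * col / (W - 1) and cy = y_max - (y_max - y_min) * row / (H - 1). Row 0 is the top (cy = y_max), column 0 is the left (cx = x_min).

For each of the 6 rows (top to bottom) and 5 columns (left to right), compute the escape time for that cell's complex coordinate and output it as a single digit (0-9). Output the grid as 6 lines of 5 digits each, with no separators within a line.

(row=0, col=0): c = -1.8800 + -0.0500i → escape time 6
(row=0, col=1): c = -1.4775 + -0.0500i → escape time 9
(row=0, col=2): c = -1.0750 + -0.0500i → escape time 9
(row=0, col=3): c = -0.6725 + -0.0500i → escape time 9
(row=0, col=4): c = -0.2700 + -0.0500i → escape time 9
(row=1, col=0): c = -1.8800 + -0.2640i → escape time 3
(row=1, col=1): c = -1.4775 + -0.2640i → escape time 5
(row=1, col=2): c = -1.0750 + -0.2640i → escape time 9
(row=1, col=3): c = -0.6725 + -0.2640i → escape time 9
(row=1, col=4): c = -0.2700 + -0.2640i → escape time 9
(row=2, col=0): c = -1.8800 + -0.4780i → escape time 3
(row=2, col=1): c = -1.4775 + -0.4780i → escape time 3
(row=2, col=2): c = -1.0750 + -0.4780i → escape time 5
(row=2, col=3): c = -0.6725 + -0.4780i → escape time 9
(row=2, col=4): c = -0.2700 + -0.4780i → escape time 9
(row=3, col=0): c = -1.8800 + -0.6920i → escape time 1
(row=3, col=1): c = -1.4775 + -0.6920i → escape time 3
(row=3, col=2): c = -1.0750 + -0.6920i → escape time 3
(row=3, col=3): c = -0.6725 + -0.6920i → escape time 5
(row=3, col=4): c = -0.2700 + -0.6920i → escape time 9
(row=4, col=0): c = -1.8800 + -0.9060i → escape time 1
(row=4, col=1): c = -1.4775 + -0.9060i → escape time 3
(row=4, col=2): c = -1.0750 + -0.9060i → escape time 3
(row=4, col=3): c = -0.6725 + -0.9060i → escape time 4
(row=4, col=4): c = -0.2700 + -0.9060i → escape time 7
(row=5, col=0): c = -1.8800 + -1.1200i → escape time 1
(row=5, col=1): c = -1.4775 + -1.1200i → escape time 2
(row=5, col=2): c = -1.0750 + -1.1200i → escape time 3
(row=5, col=3): c = -0.6725 + -1.1200i → escape time 3
(row=5, col=4): c = -0.2700 + -1.1200i → escape time 4

Answer: 69999
35999
33599
13359
13347
12334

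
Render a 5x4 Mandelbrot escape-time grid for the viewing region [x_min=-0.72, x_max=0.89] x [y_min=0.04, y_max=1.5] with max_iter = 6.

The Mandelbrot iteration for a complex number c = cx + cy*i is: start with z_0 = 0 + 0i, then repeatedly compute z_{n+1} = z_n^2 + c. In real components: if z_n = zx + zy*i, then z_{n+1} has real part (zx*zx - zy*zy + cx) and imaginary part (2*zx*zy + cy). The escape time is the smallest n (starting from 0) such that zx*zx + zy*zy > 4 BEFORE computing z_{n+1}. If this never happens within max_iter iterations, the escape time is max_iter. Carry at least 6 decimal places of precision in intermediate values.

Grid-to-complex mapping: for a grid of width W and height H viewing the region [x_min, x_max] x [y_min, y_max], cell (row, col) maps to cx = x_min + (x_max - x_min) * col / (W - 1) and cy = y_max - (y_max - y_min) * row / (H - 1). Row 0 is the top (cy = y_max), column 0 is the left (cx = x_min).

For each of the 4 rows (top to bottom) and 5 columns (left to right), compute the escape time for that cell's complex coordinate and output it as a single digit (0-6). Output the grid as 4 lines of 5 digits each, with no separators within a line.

(row=0, col=0): c = -0.7200 + 1.5000i → escape time 2
(row=0, col=1): c = -0.3175 + 1.5000i → escape time 2
(row=0, col=2): c = 0.0850 + 1.5000i → escape time 2
(row=0, col=3): c = 0.4875 + 1.5000i → escape time 2
(row=0, col=4): c = 0.8900 + 1.5000i → escape time 2
(row=1, col=0): c = -0.7200 + 1.0133i → escape time 3
(row=1, col=1): c = -0.3175 + 1.0133i → escape time 5
(row=1, col=2): c = 0.0850 + 1.0133i → escape time 4
(row=1, col=3): c = 0.4875 + 1.0133i → escape time 2
(row=1, col=4): c = 0.8900 + 1.0133i → escape time 2
(row=2, col=0): c = -0.7200 + 0.5267i → escape time 6
(row=2, col=1): c = -0.3175 + 0.5267i → escape time 6
(row=2, col=2): c = 0.0850 + 0.5267i → escape time 6
(row=2, col=3): c = 0.4875 + 0.5267i → escape time 5
(row=2, col=4): c = 0.8900 + 0.5267i → escape time 2
(row=3, col=0): c = -0.7200 + 0.0400i → escape time 6
(row=3, col=1): c = -0.3175 + 0.0400i → escape time 6
(row=3, col=2): c = 0.0850 + 0.0400i → escape time 6
(row=3, col=3): c = 0.4875 + 0.0400i → escape time 5
(row=3, col=4): c = 0.8900 + 0.0400i → escape time 3

Answer: 22222
35422
66652
66653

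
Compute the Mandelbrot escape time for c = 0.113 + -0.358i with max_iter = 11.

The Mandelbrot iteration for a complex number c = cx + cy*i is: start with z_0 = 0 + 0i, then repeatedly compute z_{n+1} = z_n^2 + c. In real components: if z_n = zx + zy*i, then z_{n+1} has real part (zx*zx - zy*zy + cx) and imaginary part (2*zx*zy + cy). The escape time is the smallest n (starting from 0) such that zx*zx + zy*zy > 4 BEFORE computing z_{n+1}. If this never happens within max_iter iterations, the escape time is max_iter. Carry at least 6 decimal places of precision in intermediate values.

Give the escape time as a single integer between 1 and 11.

Answer: 11

Derivation:
z_0 = 0 + 0i, c = 0.1130 + -0.3580i
Iter 1: z = 0.1130 + -0.3580i, |z|^2 = 0.1409
Iter 2: z = -0.0024 + -0.4389i, |z|^2 = 0.1926
Iter 3: z = -0.0796 + -0.3559i, |z|^2 = 0.1330
Iter 4: z = -0.0073 + -0.3013i, |z|^2 = 0.0908
Iter 5: z = 0.0223 + -0.3536i, |z|^2 = 0.1255
Iter 6: z = -0.0115 + -0.3737i, |z|^2 = 0.1398
Iter 7: z = -0.0266 + -0.3494i, |z|^2 = 0.1228
Iter 8: z = -0.0084 + -0.3394i, |z|^2 = 0.1153
Iter 9: z = -0.0022 + -0.3523i, |z|^2 = 0.1241
Iter 10: z = -0.0111 + -0.3565i, |z|^2 = 0.1272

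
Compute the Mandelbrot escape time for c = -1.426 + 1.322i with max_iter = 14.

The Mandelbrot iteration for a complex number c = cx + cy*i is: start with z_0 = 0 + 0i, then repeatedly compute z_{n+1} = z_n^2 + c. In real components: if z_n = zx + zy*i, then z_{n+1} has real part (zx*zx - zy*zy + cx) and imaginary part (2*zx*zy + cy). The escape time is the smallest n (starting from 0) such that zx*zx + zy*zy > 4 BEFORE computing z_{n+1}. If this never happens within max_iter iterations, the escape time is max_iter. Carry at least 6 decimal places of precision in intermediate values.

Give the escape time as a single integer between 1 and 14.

Answer: 2

Derivation:
z_0 = 0 + 0i, c = -1.4260 + 1.3220i
Iter 1: z = -1.4260 + 1.3220i, |z|^2 = 3.7812
Iter 2: z = -1.1402 + -2.4483i, |z|^2 = 7.2945
Escaped at iteration 2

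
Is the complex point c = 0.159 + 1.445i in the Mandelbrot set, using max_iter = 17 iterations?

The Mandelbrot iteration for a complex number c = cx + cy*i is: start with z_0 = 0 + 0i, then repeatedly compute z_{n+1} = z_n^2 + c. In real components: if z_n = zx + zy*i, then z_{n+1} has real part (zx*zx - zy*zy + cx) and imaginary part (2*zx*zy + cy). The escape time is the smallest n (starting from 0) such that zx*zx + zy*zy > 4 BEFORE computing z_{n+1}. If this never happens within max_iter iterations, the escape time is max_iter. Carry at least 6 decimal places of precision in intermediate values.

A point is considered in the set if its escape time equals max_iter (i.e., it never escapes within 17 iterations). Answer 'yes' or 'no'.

z_0 = 0 + 0i, c = 0.1590 + 1.4450i
Iter 1: z = 0.1590 + 1.4450i, |z|^2 = 2.1133
Iter 2: z = -1.9037 + 1.9045i, |z|^2 = 7.2514
Escaped at iteration 2

Answer: no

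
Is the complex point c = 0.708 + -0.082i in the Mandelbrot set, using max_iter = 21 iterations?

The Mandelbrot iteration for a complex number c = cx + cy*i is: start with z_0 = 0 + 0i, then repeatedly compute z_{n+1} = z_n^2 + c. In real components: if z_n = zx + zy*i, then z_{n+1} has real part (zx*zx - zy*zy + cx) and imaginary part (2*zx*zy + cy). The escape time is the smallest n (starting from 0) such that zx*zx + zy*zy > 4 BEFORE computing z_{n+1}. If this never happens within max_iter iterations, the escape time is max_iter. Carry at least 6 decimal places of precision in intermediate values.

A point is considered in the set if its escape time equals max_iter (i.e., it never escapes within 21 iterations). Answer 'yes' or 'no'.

z_0 = 0 + 0i, c = 0.7080 + -0.0820i
Iter 1: z = 0.7080 + -0.0820i, |z|^2 = 0.5080
Iter 2: z = 1.2025 + -0.1981i, |z|^2 = 1.4854
Iter 3: z = 2.1149 + -0.5585i, |z|^2 = 4.7845
Escaped at iteration 3

Answer: no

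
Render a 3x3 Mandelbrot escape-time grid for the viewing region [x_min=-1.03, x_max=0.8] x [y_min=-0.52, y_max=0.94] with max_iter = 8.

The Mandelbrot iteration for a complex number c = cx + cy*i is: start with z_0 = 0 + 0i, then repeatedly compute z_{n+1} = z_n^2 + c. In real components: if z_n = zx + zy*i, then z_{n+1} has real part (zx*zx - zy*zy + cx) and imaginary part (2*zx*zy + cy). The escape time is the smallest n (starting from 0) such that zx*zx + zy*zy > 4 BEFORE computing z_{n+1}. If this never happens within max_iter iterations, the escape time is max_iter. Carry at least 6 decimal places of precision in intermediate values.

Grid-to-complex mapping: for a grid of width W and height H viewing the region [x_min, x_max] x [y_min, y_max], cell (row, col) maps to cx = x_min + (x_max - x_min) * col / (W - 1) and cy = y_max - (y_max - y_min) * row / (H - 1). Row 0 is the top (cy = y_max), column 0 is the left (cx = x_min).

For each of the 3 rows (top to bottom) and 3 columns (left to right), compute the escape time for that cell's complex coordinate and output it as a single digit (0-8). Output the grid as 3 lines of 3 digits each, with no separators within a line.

Answer: 382
883
583

Derivation:
(row=0, col=0): c = -1.0300 + 0.9400i → escape time 3
(row=0, col=1): c = -0.1150 + 0.9400i → escape time 8
(row=0, col=2): c = 0.8000 + 0.9400i → escape time 2
(row=1, col=0): c = -1.0300 + 0.2100i → escape time 8
(row=1, col=1): c = -0.1150 + 0.2100i → escape time 8
(row=1, col=2): c = 0.8000 + 0.2100i → escape time 3
(row=2, col=0): c = -1.0300 + -0.5200i → escape time 5
(row=2, col=1): c = -0.1150 + -0.5200i → escape time 8
(row=2, col=2): c = 0.8000 + -0.5200i → escape time 3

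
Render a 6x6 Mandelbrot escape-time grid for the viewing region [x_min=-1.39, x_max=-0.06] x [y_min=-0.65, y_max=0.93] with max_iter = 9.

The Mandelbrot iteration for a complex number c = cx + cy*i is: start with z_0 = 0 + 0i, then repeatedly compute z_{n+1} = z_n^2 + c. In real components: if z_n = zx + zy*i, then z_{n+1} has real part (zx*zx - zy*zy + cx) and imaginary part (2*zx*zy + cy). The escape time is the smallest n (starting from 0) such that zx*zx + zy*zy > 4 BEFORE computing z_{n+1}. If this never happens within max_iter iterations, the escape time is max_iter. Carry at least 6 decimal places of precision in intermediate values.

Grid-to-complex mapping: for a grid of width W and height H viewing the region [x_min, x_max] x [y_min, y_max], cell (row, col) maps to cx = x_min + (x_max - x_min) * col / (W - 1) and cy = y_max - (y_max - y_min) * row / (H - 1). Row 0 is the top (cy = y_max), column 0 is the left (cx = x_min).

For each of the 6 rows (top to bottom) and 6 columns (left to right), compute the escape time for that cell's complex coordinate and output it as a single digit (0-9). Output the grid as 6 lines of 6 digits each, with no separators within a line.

Answer: 333459
345999
599999
999999
598999
335999

Derivation:
(row=0, col=0): c = -1.3900 + 0.9300i → escape time 3
(row=0, col=1): c = -1.1240 + 0.9300i → escape time 3
(row=0, col=2): c = -0.8580 + 0.9300i → escape time 3
(row=0, col=3): c = -0.5920 + 0.9300i → escape time 4
(row=0, col=4): c = -0.3260 + 0.9300i → escape time 5
(row=0, col=5): c = -0.0600 + 0.9300i → escape time 9
(row=1, col=0): c = -1.3900 + 0.6140i → escape time 3
(row=1, col=1): c = -1.1240 + 0.6140i → escape time 4
(row=1, col=2): c = -0.8580 + 0.6140i → escape time 5
(row=1, col=3): c = -0.5920 + 0.6140i → escape time 9
(row=1, col=4): c = -0.3260 + 0.6140i → escape time 9
(row=1, col=5): c = -0.0600 + 0.6140i → escape time 9
(row=2, col=0): c = -1.3900 + 0.2980i → escape time 5
(row=2, col=1): c = -1.1240 + 0.2980i → escape time 9
(row=2, col=2): c = -0.8580 + 0.2980i → escape time 9
(row=2, col=3): c = -0.5920 + 0.2980i → escape time 9
(row=2, col=4): c = -0.3260 + 0.2980i → escape time 9
(row=2, col=5): c = -0.0600 + 0.2980i → escape time 9
(row=3, col=0): c = -1.3900 + -0.0180i → escape time 9
(row=3, col=1): c = -1.1240 + -0.0180i → escape time 9
(row=3, col=2): c = -0.8580 + -0.0180i → escape time 9
(row=3, col=3): c = -0.5920 + -0.0180i → escape time 9
(row=3, col=4): c = -0.3260 + -0.0180i → escape time 9
(row=3, col=5): c = -0.0600 + -0.0180i → escape time 9
(row=4, col=0): c = -1.3900 + -0.3340i → escape time 5
(row=4, col=1): c = -1.1240 + -0.3340i → escape time 9
(row=4, col=2): c = -0.8580 + -0.3340i → escape time 8
(row=4, col=3): c = -0.5920 + -0.3340i → escape time 9
(row=4, col=4): c = -0.3260 + -0.3340i → escape time 9
(row=4, col=5): c = -0.0600 + -0.3340i → escape time 9
(row=5, col=0): c = -1.3900 + -0.6500i → escape time 3
(row=5, col=1): c = -1.1240 + -0.6500i → escape time 3
(row=5, col=2): c = -0.8580 + -0.6500i → escape time 5
(row=5, col=3): c = -0.5920 + -0.6500i → escape time 9
(row=5, col=4): c = -0.3260 + -0.6500i → escape time 9
(row=5, col=5): c = -0.0600 + -0.6500i → escape time 9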